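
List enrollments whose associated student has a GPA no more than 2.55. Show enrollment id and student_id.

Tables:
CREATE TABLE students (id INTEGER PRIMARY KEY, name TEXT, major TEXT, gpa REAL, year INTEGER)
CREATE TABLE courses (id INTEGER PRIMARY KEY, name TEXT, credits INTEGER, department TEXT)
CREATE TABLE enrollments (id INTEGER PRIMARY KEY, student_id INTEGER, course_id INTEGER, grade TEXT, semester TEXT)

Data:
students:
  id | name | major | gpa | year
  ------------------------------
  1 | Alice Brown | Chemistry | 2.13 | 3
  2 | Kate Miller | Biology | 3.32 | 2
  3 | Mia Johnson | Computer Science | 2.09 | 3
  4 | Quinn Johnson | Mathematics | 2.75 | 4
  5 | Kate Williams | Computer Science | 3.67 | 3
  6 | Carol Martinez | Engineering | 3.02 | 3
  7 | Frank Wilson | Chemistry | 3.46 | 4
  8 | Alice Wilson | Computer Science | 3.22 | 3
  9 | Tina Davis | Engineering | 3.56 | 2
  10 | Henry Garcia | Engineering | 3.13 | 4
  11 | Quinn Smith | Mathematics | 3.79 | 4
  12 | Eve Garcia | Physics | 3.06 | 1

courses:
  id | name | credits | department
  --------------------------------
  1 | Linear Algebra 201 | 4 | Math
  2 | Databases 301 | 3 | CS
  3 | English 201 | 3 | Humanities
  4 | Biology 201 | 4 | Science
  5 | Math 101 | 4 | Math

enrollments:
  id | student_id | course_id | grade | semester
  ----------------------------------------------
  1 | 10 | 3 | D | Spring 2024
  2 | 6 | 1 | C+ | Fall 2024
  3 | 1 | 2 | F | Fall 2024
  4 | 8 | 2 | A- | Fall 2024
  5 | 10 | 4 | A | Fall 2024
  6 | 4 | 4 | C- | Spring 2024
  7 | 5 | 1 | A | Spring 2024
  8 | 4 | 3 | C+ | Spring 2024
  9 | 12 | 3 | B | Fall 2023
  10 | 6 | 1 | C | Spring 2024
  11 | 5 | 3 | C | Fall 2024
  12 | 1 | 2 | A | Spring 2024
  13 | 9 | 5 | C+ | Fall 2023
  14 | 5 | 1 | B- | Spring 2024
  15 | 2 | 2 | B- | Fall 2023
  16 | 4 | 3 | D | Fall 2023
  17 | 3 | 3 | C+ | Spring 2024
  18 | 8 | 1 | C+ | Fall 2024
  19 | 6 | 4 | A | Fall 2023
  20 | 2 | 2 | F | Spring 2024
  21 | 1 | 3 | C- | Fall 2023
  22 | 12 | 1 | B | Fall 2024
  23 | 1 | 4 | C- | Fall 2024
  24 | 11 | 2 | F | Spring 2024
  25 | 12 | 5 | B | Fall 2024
SELECT id, student_id FROM enrollments WHERE student_id IN (SELECT id FROM students WHERE gpa <= 2.55)

Execution result:
id | student_id
3 | 1
12 | 1
17 | 3
21 | 1
23 | 1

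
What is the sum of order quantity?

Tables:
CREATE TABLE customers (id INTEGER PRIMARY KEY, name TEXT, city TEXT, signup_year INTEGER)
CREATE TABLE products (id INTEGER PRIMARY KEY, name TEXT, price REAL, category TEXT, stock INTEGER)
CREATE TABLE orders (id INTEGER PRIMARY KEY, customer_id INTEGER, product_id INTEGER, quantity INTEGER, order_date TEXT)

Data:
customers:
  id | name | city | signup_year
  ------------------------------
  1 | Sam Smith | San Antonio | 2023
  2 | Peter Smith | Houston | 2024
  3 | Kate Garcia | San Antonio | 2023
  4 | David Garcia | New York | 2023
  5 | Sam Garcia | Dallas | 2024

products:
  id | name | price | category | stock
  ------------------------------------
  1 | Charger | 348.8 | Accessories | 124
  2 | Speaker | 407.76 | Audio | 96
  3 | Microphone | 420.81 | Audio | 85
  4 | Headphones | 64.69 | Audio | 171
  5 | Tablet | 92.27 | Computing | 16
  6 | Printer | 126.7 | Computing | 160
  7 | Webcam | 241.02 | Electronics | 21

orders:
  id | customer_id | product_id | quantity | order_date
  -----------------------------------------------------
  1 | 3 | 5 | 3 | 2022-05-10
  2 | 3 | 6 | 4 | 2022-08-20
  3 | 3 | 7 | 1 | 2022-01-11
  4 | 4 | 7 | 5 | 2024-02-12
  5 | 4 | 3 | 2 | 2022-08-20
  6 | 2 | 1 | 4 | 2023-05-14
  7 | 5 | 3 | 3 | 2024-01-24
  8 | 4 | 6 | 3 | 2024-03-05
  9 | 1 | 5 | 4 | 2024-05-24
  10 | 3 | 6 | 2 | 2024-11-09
SELECT SUM(quantity) FROM orders

Execution result:
31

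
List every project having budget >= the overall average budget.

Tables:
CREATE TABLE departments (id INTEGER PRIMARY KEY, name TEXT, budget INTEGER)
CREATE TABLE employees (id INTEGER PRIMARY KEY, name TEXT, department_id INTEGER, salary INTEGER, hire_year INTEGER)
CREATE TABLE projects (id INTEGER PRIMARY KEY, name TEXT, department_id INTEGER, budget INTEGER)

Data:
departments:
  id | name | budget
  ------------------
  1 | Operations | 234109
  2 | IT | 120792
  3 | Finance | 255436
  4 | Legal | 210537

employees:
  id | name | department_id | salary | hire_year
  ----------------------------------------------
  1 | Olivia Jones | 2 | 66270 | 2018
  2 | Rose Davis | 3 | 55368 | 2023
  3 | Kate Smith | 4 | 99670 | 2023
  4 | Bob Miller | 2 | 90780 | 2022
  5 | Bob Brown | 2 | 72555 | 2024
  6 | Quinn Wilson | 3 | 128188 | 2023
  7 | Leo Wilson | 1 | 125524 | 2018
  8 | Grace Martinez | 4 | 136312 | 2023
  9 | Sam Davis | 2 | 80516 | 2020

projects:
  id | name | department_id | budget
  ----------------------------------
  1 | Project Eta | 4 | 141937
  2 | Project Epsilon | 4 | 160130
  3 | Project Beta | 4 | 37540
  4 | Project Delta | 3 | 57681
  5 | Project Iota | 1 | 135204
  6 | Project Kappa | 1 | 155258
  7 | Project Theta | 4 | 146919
SELECT name, budget FROM projects WHERE budget >= (SELECT AVG(budget) FROM projects)

Execution result:
name | budget
Project Eta | 141937
Project Epsilon | 160130
Project Iota | 135204
Project Kappa | 155258
Project Theta | 146919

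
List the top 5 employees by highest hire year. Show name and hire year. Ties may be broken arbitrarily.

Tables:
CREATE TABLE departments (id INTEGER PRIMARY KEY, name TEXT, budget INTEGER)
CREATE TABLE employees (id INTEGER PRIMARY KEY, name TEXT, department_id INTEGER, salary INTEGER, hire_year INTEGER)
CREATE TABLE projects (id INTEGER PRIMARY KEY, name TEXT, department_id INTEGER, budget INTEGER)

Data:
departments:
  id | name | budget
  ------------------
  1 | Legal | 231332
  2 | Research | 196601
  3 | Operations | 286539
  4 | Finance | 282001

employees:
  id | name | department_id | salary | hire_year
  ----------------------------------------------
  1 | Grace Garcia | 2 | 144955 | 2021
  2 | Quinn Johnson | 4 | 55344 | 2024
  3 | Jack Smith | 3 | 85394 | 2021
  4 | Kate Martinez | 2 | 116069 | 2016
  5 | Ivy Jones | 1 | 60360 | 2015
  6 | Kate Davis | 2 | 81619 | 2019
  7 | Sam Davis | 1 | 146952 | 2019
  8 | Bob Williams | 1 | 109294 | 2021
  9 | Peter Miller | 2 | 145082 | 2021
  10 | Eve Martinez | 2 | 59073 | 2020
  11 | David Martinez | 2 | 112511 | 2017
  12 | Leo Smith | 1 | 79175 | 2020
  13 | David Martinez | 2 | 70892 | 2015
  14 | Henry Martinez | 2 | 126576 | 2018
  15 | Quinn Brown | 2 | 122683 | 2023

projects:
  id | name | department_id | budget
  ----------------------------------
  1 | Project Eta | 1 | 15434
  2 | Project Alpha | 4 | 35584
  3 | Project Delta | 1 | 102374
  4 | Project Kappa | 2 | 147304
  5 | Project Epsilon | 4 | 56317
SELECT name, hire_year FROM employees ORDER BY hire_year DESC LIMIT 5

Execution result:
name | hire_year
Quinn Johnson | 2024
Quinn Brown | 2023
Grace Garcia | 2021
Jack Smith | 2021
Bob Williams | 2021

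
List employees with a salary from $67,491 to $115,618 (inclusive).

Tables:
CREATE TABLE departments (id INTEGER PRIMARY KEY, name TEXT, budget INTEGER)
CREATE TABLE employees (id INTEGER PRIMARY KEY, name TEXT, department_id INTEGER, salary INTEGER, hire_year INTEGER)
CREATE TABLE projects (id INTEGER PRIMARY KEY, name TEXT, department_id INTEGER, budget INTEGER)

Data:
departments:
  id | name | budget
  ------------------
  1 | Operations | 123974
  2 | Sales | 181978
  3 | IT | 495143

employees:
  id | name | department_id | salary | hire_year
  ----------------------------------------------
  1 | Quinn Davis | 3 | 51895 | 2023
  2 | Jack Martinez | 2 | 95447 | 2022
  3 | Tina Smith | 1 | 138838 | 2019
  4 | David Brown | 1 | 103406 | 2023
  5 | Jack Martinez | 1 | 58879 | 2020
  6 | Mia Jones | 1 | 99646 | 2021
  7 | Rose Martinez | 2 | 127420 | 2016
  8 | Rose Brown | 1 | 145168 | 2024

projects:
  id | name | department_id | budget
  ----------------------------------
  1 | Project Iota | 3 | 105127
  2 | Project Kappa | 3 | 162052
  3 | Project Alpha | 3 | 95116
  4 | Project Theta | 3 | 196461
SELECT name, salary FROM employees WHERE salary BETWEEN 67491 AND 115618

Execution result:
name | salary
Jack Martinez | 95447
David Brown | 103406
Mia Jones | 99646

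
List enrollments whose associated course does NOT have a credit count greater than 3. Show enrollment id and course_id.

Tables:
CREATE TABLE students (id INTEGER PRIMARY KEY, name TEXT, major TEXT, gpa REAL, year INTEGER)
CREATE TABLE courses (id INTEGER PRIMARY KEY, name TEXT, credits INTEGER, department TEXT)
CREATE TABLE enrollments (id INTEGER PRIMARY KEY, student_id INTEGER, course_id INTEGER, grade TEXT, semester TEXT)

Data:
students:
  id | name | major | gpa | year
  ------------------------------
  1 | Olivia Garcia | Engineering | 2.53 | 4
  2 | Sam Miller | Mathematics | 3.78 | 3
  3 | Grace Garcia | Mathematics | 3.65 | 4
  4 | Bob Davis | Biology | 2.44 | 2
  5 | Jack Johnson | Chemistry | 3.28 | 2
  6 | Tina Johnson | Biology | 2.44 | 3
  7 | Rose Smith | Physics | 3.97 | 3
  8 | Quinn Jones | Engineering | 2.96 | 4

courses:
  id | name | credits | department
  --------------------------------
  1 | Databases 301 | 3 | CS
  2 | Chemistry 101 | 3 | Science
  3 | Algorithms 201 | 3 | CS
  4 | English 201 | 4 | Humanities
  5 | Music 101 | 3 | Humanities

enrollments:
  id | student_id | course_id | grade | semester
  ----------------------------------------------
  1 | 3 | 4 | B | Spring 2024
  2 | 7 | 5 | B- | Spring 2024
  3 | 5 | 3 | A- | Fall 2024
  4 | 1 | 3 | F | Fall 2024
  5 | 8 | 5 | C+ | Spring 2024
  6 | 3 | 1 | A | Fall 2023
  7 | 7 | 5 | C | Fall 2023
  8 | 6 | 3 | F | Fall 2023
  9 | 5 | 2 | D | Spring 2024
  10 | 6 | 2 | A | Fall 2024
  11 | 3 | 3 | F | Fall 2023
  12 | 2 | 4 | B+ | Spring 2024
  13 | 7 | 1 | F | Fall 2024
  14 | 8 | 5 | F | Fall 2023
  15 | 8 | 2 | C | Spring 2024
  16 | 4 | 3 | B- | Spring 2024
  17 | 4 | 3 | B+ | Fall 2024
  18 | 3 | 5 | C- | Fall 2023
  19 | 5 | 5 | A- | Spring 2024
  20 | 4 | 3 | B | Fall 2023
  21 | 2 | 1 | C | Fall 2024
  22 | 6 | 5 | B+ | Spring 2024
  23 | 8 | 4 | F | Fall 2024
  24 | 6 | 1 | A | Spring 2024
SELECT id, course_id FROM enrollments WHERE course_id NOT IN (SELECT id FROM courses WHERE credits > 3)

Execution result:
id | course_id
2 | 5
3 | 3
4 | 3
5 | 5
6 | 1
7 | 5
8 | 3
9 | 2
10 | 2
11 | 3
13 | 1
14 | 5
15 | 2
16 | 3
17 | 3
18 | 5
19 | 5
20 | 3
21 | 1
22 | 5
24 | 1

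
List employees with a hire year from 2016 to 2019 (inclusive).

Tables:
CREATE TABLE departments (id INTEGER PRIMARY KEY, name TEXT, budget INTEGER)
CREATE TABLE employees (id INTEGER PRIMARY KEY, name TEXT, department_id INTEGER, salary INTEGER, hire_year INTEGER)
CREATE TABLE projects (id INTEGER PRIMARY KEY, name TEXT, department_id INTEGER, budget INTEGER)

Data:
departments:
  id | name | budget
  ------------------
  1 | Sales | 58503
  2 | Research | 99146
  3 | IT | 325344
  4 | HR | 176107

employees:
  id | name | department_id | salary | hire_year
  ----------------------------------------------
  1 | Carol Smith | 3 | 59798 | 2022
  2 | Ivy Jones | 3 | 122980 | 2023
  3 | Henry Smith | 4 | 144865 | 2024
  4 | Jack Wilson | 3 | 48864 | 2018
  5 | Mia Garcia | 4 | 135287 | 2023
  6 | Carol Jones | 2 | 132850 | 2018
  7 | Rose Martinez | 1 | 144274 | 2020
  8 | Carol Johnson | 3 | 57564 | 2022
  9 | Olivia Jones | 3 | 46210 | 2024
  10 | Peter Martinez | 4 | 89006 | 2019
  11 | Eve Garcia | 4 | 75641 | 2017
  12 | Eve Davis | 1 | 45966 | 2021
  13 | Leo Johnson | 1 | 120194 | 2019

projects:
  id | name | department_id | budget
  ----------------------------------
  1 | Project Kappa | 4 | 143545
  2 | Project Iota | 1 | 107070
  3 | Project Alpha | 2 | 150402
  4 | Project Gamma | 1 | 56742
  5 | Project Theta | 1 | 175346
SELECT name, hire_year FROM employees WHERE hire_year BETWEEN 2016 AND 2019

Execution result:
name | hire_year
Jack Wilson | 2018
Carol Jones | 2018
Peter Martinez | 2019
Eve Garcia | 2017
Leo Johnson | 2019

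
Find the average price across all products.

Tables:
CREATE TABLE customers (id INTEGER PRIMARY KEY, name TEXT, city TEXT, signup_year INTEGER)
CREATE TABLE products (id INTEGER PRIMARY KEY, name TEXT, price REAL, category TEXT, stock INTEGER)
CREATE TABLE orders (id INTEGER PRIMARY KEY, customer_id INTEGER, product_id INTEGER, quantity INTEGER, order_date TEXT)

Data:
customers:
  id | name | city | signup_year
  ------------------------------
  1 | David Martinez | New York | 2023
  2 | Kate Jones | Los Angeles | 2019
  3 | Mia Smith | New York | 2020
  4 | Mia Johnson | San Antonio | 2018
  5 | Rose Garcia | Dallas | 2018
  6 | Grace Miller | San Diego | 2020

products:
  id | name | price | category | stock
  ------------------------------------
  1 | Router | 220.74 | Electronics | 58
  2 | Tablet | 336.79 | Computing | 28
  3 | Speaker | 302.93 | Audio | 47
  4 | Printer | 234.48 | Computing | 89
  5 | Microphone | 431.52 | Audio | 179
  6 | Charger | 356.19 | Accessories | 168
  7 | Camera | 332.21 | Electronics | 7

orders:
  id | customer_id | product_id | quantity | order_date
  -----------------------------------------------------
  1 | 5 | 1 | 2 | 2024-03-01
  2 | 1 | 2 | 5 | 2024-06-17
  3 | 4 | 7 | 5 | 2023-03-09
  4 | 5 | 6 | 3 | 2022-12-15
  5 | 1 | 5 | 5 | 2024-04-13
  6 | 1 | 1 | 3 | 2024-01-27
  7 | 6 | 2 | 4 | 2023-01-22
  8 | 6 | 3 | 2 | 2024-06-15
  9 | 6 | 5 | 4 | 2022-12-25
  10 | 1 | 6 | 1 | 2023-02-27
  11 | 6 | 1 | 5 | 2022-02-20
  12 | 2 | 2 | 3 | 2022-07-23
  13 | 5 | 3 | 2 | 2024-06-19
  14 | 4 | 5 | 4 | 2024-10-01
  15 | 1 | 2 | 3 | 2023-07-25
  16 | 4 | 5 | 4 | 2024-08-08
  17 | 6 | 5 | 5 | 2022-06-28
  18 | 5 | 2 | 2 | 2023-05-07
SELECT AVG(price) FROM products

Execution result:
316.41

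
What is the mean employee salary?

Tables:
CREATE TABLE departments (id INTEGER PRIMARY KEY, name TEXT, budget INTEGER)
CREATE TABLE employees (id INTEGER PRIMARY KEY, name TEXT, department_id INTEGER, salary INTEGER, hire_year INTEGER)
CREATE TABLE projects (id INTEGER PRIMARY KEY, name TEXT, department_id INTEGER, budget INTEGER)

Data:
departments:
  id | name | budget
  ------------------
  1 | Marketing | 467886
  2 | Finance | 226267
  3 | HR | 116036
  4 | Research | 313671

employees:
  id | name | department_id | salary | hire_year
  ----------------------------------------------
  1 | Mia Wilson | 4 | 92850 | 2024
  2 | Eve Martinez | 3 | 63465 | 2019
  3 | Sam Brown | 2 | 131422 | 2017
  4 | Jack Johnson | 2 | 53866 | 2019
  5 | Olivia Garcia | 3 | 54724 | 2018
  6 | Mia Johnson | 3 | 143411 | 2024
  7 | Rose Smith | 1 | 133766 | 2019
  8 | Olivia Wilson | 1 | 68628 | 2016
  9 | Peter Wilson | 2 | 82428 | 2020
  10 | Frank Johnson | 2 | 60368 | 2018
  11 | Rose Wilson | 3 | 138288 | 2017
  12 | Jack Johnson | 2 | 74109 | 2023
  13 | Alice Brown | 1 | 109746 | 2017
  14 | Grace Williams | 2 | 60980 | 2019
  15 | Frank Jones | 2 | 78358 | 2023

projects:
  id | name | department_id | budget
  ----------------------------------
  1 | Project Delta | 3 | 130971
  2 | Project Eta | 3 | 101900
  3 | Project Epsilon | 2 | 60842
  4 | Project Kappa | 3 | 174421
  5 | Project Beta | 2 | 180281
SELECT AVG(salary) FROM employees

Execution result:
89760.60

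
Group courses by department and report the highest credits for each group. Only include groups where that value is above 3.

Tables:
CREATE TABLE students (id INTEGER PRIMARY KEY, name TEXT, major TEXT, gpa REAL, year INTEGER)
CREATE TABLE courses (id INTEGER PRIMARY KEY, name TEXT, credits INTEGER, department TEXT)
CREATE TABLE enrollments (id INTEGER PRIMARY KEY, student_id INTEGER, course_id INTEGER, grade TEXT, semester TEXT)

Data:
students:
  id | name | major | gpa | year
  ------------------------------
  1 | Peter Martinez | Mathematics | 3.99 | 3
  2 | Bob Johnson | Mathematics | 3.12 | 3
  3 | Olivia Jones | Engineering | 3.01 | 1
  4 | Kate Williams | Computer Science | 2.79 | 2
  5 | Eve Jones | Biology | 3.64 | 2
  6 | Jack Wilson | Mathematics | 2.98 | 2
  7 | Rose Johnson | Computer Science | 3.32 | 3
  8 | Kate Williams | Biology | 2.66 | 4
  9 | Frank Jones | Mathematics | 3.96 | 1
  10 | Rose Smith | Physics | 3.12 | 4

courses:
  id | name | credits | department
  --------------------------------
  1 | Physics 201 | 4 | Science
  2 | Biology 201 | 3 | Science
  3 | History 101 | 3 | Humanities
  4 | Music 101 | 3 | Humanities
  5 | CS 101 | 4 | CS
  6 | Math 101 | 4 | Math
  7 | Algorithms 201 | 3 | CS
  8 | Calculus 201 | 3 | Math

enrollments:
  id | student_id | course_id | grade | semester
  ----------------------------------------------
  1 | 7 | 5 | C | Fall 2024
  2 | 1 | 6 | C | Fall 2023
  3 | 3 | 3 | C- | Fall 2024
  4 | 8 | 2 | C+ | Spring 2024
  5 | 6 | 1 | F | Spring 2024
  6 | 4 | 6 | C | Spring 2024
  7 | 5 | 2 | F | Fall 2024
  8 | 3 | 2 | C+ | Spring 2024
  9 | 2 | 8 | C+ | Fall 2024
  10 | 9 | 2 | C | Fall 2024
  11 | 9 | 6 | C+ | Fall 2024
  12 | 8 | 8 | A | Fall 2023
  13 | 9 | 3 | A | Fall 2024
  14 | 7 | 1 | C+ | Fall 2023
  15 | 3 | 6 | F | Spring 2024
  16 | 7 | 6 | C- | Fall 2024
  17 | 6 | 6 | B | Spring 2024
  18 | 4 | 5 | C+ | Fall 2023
SELECT department, MAX(credits) AS max_credits FROM courses GROUP BY department HAVING MAX(credits) > 3

Execution result:
department | max_credits
CS | 4
Math | 4
Science | 4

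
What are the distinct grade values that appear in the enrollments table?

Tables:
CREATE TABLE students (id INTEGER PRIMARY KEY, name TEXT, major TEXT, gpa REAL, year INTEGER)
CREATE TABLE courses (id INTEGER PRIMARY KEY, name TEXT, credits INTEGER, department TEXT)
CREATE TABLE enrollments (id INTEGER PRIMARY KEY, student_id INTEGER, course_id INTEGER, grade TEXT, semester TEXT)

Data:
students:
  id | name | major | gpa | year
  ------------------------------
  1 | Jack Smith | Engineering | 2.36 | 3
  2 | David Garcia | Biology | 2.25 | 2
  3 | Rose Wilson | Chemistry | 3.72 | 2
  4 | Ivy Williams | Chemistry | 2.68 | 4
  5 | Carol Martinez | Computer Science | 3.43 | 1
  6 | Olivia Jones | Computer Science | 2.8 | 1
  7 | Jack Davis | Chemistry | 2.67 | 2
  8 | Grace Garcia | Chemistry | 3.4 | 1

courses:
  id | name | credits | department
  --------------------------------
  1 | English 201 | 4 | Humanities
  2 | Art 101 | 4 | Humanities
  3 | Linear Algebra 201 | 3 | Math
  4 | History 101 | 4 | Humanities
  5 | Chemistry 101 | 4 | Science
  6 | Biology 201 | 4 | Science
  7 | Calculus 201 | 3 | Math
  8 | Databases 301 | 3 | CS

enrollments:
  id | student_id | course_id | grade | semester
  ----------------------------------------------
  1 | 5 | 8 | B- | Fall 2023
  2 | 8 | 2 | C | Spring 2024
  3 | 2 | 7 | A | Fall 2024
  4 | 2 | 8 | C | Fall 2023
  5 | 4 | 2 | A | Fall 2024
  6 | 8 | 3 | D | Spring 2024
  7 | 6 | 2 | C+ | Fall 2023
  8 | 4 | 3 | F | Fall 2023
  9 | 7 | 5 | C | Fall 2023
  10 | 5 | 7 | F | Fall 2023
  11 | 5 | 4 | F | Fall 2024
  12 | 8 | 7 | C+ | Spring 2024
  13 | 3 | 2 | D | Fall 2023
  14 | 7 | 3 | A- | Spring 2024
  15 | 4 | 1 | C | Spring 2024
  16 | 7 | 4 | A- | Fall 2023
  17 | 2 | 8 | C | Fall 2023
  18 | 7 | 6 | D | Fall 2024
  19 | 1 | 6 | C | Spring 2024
SELECT DISTINCT grade FROM enrollments

Execution result:
grade
B-
C
A
D
C+
F
A-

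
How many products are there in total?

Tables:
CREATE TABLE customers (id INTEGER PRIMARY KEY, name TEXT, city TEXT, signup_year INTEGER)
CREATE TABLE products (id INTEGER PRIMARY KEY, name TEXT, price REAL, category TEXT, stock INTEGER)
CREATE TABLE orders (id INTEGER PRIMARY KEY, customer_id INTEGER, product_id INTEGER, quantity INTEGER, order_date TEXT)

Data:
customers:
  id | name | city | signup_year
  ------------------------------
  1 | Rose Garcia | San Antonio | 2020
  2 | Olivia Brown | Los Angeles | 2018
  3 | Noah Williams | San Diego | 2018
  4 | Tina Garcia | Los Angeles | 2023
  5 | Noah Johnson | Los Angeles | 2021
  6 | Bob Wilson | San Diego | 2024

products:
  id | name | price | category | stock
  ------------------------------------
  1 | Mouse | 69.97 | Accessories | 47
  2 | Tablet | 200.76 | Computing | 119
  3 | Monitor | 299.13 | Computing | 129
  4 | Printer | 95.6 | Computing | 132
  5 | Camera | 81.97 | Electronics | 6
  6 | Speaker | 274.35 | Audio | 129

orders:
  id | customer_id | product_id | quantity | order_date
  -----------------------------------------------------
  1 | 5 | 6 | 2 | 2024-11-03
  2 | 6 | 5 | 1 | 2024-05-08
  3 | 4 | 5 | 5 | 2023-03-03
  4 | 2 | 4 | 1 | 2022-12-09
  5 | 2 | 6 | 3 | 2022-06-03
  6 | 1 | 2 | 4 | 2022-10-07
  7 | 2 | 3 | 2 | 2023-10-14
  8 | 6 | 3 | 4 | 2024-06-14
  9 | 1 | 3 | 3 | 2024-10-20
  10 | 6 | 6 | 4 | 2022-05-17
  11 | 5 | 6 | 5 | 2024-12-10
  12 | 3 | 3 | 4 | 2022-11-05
SELECT COUNT(*) FROM products

Execution result:
6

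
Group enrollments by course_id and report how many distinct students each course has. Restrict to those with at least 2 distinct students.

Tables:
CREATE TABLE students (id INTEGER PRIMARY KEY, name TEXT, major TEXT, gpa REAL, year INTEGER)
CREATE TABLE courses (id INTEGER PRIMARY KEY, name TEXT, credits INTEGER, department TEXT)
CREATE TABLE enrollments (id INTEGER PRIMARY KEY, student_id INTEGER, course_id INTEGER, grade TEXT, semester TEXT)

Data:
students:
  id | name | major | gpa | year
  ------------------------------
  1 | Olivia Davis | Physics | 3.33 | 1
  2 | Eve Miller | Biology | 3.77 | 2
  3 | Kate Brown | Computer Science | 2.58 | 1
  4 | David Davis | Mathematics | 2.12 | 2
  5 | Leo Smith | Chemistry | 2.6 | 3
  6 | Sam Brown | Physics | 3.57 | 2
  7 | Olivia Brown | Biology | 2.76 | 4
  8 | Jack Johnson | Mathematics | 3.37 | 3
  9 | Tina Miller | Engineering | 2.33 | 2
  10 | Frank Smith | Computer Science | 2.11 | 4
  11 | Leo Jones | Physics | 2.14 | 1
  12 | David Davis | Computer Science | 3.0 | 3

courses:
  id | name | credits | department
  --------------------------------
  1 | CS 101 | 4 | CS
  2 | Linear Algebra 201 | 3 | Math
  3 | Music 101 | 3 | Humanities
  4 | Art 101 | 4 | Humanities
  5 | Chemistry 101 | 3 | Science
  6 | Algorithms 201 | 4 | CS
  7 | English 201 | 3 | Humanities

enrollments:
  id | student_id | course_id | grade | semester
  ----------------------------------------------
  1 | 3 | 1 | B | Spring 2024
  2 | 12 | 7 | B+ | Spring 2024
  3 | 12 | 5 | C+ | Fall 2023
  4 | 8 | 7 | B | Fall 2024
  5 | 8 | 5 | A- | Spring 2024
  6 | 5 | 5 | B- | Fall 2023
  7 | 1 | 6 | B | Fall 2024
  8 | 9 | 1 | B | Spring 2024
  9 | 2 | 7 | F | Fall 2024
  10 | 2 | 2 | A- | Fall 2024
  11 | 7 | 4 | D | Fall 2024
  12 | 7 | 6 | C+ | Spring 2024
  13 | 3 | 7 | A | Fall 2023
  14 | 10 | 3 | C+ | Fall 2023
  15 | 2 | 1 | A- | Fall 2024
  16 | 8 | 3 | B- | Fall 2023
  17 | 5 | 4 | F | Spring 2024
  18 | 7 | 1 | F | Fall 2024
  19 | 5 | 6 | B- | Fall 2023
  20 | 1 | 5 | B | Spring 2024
SELECT course_id, COUNT(DISTINCT student_id) AS distinct_student_count FROM enrollments GROUP BY course_id HAVING COUNT(DISTINCT student_id) >= 2

Execution result:
course_id | distinct_student_count
1 | 4
3 | 2
4 | 2
5 | 4
6 | 3
7 | 4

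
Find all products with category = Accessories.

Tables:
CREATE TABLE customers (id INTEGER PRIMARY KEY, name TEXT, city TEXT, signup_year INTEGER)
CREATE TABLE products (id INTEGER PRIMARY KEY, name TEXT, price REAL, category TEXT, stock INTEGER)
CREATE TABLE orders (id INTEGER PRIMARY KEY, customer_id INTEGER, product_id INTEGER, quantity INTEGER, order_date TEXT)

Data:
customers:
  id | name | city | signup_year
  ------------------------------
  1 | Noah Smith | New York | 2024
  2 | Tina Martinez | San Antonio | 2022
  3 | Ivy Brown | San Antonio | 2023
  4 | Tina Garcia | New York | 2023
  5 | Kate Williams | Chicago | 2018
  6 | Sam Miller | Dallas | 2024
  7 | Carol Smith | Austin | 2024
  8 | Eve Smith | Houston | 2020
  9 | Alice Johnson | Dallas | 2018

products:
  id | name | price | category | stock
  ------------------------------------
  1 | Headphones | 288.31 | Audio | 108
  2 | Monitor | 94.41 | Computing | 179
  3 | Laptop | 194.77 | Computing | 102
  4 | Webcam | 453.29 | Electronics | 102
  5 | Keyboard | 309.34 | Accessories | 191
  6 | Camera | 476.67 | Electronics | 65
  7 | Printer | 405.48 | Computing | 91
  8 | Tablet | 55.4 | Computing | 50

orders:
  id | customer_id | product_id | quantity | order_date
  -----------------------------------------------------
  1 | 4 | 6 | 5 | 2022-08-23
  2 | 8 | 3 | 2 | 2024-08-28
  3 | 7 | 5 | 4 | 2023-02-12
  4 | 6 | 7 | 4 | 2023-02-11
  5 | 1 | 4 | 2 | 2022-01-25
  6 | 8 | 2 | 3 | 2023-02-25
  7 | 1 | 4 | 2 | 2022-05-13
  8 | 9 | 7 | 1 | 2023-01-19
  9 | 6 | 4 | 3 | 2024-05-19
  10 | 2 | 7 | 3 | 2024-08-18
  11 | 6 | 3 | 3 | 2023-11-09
SELECT name, category FROM products WHERE category = 'Accessories'

Execution result:
name | category
Keyboard | Accessories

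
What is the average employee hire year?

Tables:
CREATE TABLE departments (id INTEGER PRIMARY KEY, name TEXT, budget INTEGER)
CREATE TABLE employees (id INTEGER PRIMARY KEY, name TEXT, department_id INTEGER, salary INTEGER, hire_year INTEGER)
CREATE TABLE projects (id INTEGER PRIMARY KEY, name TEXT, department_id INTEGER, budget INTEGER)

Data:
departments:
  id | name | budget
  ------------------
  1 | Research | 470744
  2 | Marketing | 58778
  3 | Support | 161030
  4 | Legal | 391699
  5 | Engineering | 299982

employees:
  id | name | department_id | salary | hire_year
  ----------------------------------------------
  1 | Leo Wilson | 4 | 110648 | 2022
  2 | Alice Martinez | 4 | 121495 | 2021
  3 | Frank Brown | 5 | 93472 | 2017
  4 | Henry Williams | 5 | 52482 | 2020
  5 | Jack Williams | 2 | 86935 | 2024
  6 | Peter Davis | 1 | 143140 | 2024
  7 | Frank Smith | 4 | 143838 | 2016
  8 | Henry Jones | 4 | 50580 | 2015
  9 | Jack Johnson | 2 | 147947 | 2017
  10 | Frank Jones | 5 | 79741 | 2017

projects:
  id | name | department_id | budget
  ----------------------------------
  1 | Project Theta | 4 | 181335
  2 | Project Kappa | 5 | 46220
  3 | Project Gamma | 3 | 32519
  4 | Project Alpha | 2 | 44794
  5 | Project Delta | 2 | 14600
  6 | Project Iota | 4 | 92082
SELECT AVG(hire_year) FROM employees

Execution result:
2019.30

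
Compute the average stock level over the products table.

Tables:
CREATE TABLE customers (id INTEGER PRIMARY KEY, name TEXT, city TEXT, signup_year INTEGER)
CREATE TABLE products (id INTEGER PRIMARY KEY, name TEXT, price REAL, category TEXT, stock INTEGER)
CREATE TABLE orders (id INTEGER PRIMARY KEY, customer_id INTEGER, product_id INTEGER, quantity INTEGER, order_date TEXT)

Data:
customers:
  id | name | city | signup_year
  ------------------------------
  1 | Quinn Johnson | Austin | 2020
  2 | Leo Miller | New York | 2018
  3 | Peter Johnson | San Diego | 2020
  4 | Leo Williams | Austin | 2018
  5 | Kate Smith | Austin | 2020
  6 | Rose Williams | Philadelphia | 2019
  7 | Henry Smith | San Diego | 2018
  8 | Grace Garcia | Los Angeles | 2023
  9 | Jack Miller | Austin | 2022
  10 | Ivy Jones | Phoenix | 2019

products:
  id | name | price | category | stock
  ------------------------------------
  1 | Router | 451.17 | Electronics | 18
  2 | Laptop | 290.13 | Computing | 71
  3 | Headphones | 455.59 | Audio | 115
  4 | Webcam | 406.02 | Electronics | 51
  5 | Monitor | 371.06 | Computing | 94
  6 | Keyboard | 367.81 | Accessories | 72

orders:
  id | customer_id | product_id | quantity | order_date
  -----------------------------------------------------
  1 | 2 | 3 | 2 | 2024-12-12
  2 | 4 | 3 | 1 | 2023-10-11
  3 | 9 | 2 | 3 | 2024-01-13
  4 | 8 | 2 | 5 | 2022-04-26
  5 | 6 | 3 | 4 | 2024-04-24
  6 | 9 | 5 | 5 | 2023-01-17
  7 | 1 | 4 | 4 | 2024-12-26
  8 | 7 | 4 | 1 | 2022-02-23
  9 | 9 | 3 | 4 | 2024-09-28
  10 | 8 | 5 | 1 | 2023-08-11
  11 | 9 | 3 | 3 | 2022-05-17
SELECT AVG(stock) FROM products

Execution result:
70.17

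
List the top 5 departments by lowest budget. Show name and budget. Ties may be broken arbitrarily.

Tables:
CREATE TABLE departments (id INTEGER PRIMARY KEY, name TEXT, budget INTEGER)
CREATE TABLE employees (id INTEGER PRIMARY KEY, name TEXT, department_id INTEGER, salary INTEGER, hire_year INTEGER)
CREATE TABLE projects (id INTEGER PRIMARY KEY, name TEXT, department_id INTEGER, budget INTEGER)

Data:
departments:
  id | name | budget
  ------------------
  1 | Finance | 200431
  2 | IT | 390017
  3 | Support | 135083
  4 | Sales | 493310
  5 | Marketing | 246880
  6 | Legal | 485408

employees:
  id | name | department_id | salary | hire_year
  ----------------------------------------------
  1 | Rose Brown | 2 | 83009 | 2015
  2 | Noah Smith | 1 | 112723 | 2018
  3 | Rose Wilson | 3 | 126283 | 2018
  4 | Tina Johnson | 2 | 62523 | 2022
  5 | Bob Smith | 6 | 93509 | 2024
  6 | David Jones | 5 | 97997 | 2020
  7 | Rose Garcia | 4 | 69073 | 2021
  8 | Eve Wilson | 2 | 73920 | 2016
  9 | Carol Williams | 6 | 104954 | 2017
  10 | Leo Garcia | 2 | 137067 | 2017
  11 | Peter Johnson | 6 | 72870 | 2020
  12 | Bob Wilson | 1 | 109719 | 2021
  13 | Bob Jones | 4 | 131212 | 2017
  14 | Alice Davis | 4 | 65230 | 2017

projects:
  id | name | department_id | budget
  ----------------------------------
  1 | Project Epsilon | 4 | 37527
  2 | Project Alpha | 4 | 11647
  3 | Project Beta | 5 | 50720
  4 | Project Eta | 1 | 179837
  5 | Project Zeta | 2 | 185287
SELECT name, budget FROM departments ORDER BY budget ASC LIMIT 5

Execution result:
name | budget
Support | 135083
Finance | 200431
Marketing | 246880
IT | 390017
Legal | 485408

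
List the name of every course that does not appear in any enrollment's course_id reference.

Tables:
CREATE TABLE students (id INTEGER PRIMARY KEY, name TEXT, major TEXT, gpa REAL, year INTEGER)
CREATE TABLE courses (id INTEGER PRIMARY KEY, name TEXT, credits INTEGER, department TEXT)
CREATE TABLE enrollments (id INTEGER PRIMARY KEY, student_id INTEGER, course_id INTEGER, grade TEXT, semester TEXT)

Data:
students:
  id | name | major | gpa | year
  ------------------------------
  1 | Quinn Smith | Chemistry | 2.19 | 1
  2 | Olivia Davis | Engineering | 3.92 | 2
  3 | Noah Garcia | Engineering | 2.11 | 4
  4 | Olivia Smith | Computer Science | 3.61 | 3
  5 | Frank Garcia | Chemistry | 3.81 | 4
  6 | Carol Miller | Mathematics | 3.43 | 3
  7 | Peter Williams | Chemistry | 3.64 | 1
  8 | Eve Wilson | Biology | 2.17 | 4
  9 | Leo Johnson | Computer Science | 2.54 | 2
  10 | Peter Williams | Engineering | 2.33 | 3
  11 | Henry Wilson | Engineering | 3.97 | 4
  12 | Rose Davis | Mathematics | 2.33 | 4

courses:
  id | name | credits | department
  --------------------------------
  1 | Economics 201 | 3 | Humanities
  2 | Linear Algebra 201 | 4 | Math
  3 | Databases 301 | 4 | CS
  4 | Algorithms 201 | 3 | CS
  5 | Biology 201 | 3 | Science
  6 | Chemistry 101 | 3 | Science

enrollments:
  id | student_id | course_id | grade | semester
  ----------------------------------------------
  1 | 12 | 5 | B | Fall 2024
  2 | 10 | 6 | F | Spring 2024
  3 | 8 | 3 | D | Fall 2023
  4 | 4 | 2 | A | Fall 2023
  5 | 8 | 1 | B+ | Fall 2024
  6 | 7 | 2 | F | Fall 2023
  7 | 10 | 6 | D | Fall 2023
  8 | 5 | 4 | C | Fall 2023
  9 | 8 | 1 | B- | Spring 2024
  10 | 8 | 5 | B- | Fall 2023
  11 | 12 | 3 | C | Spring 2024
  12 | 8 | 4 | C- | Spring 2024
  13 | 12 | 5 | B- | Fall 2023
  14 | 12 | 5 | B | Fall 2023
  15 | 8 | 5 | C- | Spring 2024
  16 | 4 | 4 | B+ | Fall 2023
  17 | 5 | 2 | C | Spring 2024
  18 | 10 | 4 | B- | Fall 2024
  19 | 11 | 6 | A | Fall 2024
SELECT p.name FROM courses p LEFT JOIN enrollments c ON c.course_id = p.id WHERE c.id IS NULL

Execution result:
(no rows)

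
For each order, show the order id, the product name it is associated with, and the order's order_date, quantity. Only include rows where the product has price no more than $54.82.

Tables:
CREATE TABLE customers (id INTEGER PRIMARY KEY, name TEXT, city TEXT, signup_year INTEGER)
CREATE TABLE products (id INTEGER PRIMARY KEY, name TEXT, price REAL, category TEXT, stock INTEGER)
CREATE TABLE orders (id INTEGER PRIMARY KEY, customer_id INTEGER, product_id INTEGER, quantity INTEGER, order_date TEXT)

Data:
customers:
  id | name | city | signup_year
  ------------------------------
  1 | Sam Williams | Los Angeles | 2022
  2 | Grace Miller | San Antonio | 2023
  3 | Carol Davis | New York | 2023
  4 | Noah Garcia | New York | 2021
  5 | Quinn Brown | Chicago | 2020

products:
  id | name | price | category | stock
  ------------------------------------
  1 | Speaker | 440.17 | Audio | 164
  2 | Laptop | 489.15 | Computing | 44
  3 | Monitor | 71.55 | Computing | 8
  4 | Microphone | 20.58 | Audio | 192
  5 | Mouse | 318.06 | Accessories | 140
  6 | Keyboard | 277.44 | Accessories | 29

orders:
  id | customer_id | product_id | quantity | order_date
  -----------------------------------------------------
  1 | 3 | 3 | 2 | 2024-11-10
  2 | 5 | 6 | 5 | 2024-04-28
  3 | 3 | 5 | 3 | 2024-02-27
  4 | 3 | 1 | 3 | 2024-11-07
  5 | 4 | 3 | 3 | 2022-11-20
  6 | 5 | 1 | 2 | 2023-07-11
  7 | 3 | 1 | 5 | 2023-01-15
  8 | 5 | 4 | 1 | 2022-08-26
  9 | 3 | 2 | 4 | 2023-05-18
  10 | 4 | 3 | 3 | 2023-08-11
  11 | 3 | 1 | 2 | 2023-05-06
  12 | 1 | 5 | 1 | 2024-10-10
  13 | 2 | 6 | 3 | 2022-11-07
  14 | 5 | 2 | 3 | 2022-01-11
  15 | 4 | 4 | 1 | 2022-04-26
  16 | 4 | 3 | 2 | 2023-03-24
SELECT c.id, p.name AS product, c.order_date, c.quantity FROM orders c JOIN products p ON c.product_id = p.id WHERE p.price <= 54.82

Execution result:
id | product | order_date | quantity
8 | Microphone | 2022-08-26 | 1
15 | Microphone | 2022-04-26 | 1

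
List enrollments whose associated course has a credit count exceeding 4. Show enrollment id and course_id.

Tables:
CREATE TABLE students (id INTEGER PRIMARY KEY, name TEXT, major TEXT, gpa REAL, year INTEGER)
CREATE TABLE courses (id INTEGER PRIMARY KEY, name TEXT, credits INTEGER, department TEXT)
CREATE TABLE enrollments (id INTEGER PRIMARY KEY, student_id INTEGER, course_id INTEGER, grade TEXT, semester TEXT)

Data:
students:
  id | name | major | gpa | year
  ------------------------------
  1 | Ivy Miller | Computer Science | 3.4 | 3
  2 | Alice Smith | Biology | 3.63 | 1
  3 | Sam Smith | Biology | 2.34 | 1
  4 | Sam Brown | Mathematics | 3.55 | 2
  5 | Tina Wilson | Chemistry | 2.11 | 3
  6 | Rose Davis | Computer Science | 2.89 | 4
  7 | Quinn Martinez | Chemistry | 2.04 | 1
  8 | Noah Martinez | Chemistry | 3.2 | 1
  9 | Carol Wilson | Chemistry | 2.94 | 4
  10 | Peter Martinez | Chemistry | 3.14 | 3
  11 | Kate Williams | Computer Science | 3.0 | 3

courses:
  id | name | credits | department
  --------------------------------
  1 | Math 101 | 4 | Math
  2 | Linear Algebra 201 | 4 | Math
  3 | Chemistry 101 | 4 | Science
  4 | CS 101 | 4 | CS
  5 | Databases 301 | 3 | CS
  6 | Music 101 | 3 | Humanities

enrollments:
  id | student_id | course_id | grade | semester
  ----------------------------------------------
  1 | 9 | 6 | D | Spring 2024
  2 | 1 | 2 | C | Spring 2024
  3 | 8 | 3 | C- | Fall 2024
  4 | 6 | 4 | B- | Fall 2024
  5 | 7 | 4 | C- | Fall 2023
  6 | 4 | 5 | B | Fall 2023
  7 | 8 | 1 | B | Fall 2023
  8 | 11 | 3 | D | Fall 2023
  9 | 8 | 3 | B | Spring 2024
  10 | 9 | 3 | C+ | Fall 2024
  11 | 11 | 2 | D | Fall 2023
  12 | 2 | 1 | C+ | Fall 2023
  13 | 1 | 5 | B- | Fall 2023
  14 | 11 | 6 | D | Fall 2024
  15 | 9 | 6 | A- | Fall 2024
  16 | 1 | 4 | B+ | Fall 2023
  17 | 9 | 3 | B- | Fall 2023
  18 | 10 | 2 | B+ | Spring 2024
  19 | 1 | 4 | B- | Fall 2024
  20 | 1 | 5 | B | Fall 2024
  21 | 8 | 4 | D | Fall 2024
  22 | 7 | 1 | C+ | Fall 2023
SELECT id, course_id FROM enrollments WHERE course_id IN (SELECT id FROM courses WHERE credits > 4)

Execution result:
(no rows)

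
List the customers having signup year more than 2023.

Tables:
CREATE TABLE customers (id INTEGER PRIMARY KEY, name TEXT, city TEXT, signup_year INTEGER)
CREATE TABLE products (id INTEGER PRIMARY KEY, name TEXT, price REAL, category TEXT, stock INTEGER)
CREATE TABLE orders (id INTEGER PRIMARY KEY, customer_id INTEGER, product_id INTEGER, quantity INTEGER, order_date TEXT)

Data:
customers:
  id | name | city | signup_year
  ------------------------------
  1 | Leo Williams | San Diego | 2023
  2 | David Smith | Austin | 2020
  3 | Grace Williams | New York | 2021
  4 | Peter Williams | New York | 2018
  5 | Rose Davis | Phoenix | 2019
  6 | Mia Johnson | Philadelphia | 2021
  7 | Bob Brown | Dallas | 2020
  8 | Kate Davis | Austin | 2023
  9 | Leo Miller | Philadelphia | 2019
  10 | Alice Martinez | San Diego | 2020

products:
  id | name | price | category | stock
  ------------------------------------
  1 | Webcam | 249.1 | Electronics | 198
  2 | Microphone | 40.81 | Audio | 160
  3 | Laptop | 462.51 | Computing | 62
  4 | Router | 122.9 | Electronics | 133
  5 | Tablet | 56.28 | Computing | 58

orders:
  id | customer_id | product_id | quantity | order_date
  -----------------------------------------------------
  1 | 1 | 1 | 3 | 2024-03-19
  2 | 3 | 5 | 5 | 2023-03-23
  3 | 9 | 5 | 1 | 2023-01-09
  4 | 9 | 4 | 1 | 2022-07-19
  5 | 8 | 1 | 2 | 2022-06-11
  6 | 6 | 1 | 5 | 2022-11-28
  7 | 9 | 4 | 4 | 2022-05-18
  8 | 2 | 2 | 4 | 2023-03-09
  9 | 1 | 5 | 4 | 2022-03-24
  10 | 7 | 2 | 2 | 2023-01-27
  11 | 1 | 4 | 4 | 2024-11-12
SELECT name, signup_year FROM customers WHERE signup_year > 2023

Execution result:
(no rows)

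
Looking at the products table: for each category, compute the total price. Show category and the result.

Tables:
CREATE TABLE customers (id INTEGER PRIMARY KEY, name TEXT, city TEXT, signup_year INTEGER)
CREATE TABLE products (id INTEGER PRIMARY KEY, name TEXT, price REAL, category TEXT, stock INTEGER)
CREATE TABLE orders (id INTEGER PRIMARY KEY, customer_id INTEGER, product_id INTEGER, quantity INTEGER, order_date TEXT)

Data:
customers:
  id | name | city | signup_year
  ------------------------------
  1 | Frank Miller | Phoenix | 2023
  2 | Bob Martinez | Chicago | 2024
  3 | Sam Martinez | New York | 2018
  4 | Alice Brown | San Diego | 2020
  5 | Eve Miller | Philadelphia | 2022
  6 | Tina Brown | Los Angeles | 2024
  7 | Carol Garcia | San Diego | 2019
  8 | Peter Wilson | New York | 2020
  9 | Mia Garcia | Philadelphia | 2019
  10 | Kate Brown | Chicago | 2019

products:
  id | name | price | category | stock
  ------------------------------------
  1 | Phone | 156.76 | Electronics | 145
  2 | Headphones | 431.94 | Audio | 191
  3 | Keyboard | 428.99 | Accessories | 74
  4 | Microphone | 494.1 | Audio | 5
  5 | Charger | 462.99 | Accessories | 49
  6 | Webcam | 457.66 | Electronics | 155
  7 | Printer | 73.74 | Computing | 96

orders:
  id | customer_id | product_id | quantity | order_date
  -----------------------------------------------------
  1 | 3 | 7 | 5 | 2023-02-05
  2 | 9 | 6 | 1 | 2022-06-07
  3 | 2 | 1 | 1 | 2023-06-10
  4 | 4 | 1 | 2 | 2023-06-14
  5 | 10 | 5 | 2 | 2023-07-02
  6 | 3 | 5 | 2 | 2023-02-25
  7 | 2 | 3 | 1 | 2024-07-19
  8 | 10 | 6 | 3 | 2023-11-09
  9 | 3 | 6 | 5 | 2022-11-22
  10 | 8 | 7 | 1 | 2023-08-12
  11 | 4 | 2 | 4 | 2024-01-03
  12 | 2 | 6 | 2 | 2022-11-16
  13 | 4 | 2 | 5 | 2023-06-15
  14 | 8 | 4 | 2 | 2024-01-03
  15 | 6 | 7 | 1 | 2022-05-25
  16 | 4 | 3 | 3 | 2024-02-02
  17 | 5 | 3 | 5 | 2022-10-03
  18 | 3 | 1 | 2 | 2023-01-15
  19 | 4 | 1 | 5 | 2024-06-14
SELECT category, SUM(price) AS sum_price FROM products GROUP BY category

Execution result:
category | sum_price
Accessories | 891.98
Audio | 926.04
Computing | 73.74
Electronics | 614.42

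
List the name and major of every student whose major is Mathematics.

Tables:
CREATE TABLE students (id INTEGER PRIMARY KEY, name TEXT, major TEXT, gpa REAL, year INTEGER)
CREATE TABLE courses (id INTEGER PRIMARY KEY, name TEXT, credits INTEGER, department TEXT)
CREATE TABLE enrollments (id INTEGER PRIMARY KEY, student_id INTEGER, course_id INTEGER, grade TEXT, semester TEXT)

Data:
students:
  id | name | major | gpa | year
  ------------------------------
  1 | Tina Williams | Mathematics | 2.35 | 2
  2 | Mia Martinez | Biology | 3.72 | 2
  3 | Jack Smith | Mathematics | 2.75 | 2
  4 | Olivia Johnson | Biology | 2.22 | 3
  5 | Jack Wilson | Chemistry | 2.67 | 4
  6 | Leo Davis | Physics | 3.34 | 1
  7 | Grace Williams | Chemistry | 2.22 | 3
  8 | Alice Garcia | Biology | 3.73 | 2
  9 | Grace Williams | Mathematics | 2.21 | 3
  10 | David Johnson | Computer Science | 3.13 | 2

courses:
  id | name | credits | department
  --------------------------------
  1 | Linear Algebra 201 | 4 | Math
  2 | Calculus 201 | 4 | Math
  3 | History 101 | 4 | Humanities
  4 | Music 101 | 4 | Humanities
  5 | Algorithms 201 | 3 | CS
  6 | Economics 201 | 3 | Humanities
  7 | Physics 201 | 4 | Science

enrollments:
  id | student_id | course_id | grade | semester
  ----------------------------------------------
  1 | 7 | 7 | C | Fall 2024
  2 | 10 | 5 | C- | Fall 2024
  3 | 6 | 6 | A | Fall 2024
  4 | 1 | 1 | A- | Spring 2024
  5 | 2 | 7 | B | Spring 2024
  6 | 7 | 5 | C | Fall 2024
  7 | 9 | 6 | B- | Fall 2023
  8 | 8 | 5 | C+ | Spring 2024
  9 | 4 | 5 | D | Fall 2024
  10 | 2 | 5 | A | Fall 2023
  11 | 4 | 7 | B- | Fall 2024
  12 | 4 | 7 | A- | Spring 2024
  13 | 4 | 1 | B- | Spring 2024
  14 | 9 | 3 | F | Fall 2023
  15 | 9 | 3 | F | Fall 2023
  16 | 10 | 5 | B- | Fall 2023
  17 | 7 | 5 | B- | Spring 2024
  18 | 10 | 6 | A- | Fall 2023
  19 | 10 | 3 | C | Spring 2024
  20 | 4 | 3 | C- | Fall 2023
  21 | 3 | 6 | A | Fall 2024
SELECT name, major FROM students WHERE major = 'Mathematics'

Execution result:
name | major
Tina Williams | Mathematics
Jack Smith | Mathematics
Grace Williams | Mathematics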